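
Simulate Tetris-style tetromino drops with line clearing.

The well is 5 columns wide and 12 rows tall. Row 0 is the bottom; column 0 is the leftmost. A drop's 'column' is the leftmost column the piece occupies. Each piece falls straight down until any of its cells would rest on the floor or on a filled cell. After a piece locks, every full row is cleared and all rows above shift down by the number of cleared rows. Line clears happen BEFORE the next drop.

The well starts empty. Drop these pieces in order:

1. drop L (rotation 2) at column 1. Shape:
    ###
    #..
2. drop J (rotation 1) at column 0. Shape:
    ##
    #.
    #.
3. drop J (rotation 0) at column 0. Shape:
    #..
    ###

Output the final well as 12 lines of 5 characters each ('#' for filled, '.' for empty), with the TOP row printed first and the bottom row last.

Answer: .....
.....
.....
.....
.....
.....
.....
#....
###..
##...
####.
##...

Derivation:
Drop 1: L rot2 at col 1 lands with bottom-row=0; cleared 0 line(s) (total 0); column heights now [0 2 2 2 0], max=2
Drop 2: J rot1 at col 0 lands with bottom-row=0; cleared 0 line(s) (total 0); column heights now [3 3 2 2 0], max=3
Drop 3: J rot0 at col 0 lands with bottom-row=3; cleared 0 line(s) (total 0); column heights now [5 4 4 2 0], max=5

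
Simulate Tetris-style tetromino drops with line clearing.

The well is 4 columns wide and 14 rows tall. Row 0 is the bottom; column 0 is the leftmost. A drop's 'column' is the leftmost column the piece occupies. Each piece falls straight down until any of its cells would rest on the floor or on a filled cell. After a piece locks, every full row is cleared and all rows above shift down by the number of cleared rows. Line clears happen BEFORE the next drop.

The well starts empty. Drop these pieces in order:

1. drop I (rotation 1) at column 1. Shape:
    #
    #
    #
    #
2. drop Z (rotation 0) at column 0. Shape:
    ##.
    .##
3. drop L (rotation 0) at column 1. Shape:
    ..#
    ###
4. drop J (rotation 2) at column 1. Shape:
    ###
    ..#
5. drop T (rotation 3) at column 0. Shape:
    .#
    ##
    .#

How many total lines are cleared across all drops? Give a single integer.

Answer: 0

Derivation:
Drop 1: I rot1 at col 1 lands with bottom-row=0; cleared 0 line(s) (total 0); column heights now [0 4 0 0], max=4
Drop 2: Z rot0 at col 0 lands with bottom-row=4; cleared 0 line(s) (total 0); column heights now [6 6 5 0], max=6
Drop 3: L rot0 at col 1 lands with bottom-row=6; cleared 0 line(s) (total 0); column heights now [6 7 7 8], max=8
Drop 4: J rot2 at col 1 lands with bottom-row=8; cleared 0 line(s) (total 0); column heights now [6 10 10 10], max=10
Drop 5: T rot3 at col 0 lands with bottom-row=10; cleared 0 line(s) (total 0); column heights now [12 13 10 10], max=13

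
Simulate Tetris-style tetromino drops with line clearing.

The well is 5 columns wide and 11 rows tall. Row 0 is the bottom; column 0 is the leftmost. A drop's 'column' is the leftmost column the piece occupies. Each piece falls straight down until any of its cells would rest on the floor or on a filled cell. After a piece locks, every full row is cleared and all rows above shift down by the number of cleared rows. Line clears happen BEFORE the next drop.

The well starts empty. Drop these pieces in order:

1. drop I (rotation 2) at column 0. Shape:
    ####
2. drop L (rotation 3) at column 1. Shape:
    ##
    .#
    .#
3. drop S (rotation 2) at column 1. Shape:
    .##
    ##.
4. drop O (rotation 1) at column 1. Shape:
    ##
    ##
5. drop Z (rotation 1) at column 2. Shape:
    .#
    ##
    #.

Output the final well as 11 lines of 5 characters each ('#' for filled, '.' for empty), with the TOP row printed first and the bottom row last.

Answer: ...#.
..##.
..#..
.##..
.##..
..##.
.##..
.##..
..#..
..#..
####.

Derivation:
Drop 1: I rot2 at col 0 lands with bottom-row=0; cleared 0 line(s) (total 0); column heights now [1 1 1 1 0], max=1
Drop 2: L rot3 at col 1 lands with bottom-row=1; cleared 0 line(s) (total 0); column heights now [1 4 4 1 0], max=4
Drop 3: S rot2 at col 1 lands with bottom-row=4; cleared 0 line(s) (total 0); column heights now [1 5 6 6 0], max=6
Drop 4: O rot1 at col 1 lands with bottom-row=6; cleared 0 line(s) (total 0); column heights now [1 8 8 6 0], max=8
Drop 5: Z rot1 at col 2 lands with bottom-row=8; cleared 0 line(s) (total 0); column heights now [1 8 10 11 0], max=11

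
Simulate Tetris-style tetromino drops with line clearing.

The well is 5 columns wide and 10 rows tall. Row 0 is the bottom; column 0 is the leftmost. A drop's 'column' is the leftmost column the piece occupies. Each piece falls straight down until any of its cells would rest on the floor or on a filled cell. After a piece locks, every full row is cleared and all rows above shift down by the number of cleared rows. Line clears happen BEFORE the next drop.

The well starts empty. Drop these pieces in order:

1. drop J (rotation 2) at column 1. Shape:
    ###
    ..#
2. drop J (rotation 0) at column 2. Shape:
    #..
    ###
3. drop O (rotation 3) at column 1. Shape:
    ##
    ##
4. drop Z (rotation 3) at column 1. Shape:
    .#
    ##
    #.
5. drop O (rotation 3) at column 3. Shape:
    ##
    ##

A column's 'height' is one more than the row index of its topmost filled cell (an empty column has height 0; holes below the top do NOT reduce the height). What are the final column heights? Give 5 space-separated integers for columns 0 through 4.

Answer: 0 8 9 5 5

Derivation:
Drop 1: J rot2 at col 1 lands with bottom-row=0; cleared 0 line(s) (total 0); column heights now [0 2 2 2 0], max=2
Drop 2: J rot0 at col 2 lands with bottom-row=2; cleared 0 line(s) (total 0); column heights now [0 2 4 3 3], max=4
Drop 3: O rot3 at col 1 lands with bottom-row=4; cleared 0 line(s) (total 0); column heights now [0 6 6 3 3], max=6
Drop 4: Z rot3 at col 1 lands with bottom-row=6; cleared 0 line(s) (total 0); column heights now [0 8 9 3 3], max=9
Drop 5: O rot3 at col 3 lands with bottom-row=3; cleared 0 line(s) (total 0); column heights now [0 8 9 5 5], max=9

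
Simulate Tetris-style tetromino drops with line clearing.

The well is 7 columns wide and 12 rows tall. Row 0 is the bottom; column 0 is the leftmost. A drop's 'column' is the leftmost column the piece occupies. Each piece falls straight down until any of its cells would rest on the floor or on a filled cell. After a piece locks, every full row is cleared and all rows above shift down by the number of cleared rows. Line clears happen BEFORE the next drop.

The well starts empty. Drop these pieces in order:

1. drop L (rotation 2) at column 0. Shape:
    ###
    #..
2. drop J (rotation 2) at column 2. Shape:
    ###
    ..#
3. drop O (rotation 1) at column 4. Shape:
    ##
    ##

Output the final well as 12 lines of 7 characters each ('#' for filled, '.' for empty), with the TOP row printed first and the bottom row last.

Drop 1: L rot2 at col 0 lands with bottom-row=0; cleared 0 line(s) (total 0); column heights now [2 2 2 0 0 0 0], max=2
Drop 2: J rot2 at col 2 lands with bottom-row=1; cleared 0 line(s) (total 0); column heights now [2 2 3 3 3 0 0], max=3
Drop 3: O rot1 at col 4 lands with bottom-row=3; cleared 0 line(s) (total 0); column heights now [2 2 3 3 5 5 0], max=5

Answer: .......
.......
.......
.......
.......
.......
.......
....##.
....##.
..###..
###.#..
#......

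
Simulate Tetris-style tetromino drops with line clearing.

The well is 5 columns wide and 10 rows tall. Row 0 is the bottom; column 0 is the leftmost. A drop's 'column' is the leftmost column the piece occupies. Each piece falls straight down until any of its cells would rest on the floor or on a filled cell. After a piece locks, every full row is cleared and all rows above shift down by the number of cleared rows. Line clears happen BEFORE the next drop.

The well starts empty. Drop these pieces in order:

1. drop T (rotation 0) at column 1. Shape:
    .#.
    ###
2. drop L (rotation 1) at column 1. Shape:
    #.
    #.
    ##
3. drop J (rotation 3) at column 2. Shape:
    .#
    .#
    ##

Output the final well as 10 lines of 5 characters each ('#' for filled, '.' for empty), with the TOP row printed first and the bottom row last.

Drop 1: T rot0 at col 1 lands with bottom-row=0; cleared 0 line(s) (total 0); column heights now [0 1 2 1 0], max=2
Drop 2: L rot1 at col 1 lands with bottom-row=2; cleared 0 line(s) (total 0); column heights now [0 5 3 1 0], max=5
Drop 3: J rot3 at col 2 lands with bottom-row=3; cleared 0 line(s) (total 0); column heights now [0 5 4 6 0], max=6

Answer: .....
.....
.....
.....
...#.
.#.#.
.###.
.##..
..#..
.###.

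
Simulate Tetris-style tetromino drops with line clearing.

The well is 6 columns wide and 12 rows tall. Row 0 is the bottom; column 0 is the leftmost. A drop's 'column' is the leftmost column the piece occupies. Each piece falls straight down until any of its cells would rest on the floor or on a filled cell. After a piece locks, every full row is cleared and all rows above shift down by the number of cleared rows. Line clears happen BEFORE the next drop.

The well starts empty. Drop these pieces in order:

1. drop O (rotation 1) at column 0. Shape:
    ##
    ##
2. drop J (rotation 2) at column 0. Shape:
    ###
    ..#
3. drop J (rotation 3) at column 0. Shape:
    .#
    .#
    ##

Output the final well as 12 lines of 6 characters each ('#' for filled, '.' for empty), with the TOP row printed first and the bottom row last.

Drop 1: O rot1 at col 0 lands with bottom-row=0; cleared 0 line(s) (total 0); column heights now [2 2 0 0 0 0], max=2
Drop 2: J rot2 at col 0 lands with bottom-row=1; cleared 0 line(s) (total 0); column heights now [3 3 3 0 0 0], max=3
Drop 3: J rot3 at col 0 lands with bottom-row=3; cleared 0 line(s) (total 0); column heights now [4 6 3 0 0 0], max=6

Answer: ......
......
......
......
......
......
.#....
.#....
##....
###...
###...
##....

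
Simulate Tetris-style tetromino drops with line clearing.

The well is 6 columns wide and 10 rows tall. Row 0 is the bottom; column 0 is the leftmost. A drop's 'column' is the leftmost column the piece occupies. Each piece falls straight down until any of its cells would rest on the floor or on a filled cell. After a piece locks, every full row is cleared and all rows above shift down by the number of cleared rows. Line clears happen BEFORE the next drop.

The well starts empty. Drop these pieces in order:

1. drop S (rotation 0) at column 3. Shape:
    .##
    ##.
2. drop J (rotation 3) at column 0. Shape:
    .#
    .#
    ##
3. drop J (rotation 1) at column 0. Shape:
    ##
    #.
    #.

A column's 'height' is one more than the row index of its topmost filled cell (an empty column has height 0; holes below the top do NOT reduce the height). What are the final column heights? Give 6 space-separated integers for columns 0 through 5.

Drop 1: S rot0 at col 3 lands with bottom-row=0; cleared 0 line(s) (total 0); column heights now [0 0 0 1 2 2], max=2
Drop 2: J rot3 at col 0 lands with bottom-row=0; cleared 0 line(s) (total 0); column heights now [1 3 0 1 2 2], max=3
Drop 3: J rot1 at col 0 lands with bottom-row=1; cleared 0 line(s) (total 0); column heights now [4 4 0 1 2 2], max=4

Answer: 4 4 0 1 2 2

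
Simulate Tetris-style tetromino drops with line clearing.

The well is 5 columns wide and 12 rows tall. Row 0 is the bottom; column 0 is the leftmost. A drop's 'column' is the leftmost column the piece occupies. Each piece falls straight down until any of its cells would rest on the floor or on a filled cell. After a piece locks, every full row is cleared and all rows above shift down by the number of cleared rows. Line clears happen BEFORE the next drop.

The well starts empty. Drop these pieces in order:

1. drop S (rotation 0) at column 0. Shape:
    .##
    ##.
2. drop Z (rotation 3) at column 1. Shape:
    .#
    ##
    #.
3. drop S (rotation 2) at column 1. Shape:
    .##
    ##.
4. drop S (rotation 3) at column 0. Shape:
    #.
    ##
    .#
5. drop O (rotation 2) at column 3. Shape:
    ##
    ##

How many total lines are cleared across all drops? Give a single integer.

Answer: 0

Derivation:
Drop 1: S rot0 at col 0 lands with bottom-row=0; cleared 0 line(s) (total 0); column heights now [1 2 2 0 0], max=2
Drop 2: Z rot3 at col 1 lands with bottom-row=2; cleared 0 line(s) (total 0); column heights now [1 4 5 0 0], max=5
Drop 3: S rot2 at col 1 lands with bottom-row=5; cleared 0 line(s) (total 0); column heights now [1 6 7 7 0], max=7
Drop 4: S rot3 at col 0 lands with bottom-row=6; cleared 0 line(s) (total 0); column heights now [9 8 7 7 0], max=9
Drop 5: O rot2 at col 3 lands with bottom-row=7; cleared 0 line(s) (total 0); column heights now [9 8 7 9 9], max=9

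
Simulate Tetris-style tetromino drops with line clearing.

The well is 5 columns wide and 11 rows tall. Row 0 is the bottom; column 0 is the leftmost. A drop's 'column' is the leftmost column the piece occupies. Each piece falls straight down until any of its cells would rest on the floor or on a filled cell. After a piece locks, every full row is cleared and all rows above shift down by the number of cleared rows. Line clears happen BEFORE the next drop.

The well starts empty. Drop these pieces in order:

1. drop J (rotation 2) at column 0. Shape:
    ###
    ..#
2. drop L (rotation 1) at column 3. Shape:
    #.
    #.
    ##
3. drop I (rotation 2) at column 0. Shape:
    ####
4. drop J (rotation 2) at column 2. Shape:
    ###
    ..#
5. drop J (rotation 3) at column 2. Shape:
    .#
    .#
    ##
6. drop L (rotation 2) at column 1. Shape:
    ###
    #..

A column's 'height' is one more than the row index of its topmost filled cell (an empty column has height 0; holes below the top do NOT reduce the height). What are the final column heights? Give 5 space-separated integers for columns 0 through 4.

Drop 1: J rot2 at col 0 lands with bottom-row=0; cleared 0 line(s) (total 0); column heights now [2 2 2 0 0], max=2
Drop 2: L rot1 at col 3 lands with bottom-row=0; cleared 0 line(s) (total 0); column heights now [2 2 2 3 1], max=3
Drop 3: I rot2 at col 0 lands with bottom-row=3; cleared 0 line(s) (total 0); column heights now [4 4 4 4 1], max=4
Drop 4: J rot2 at col 2 lands with bottom-row=3; cleared 1 line(s) (total 1); column heights now [2 2 4 4 4], max=4
Drop 5: J rot3 at col 2 lands with bottom-row=4; cleared 0 line(s) (total 1); column heights now [2 2 5 7 4], max=7
Drop 6: L rot2 at col 1 lands with bottom-row=6; cleared 0 line(s) (total 1); column heights now [2 8 8 8 4], max=8

Answer: 2 8 8 8 4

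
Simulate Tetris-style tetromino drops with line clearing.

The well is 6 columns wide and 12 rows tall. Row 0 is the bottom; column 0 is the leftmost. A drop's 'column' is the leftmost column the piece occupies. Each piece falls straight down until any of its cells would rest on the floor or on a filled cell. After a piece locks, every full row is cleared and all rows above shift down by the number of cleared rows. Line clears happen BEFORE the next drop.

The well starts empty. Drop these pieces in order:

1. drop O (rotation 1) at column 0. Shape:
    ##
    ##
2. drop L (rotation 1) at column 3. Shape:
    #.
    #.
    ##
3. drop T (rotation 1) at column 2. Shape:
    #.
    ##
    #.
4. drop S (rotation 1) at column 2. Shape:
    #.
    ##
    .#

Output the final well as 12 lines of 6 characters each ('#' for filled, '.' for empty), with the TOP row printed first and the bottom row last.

Drop 1: O rot1 at col 0 lands with bottom-row=0; cleared 0 line(s) (total 0); column heights now [2 2 0 0 0 0], max=2
Drop 2: L rot1 at col 3 lands with bottom-row=0; cleared 0 line(s) (total 0); column heights now [2 2 0 3 1 0], max=3
Drop 3: T rot1 at col 2 lands with bottom-row=2; cleared 0 line(s) (total 0); column heights now [2 2 5 4 1 0], max=5
Drop 4: S rot1 at col 2 lands with bottom-row=4; cleared 0 line(s) (total 0); column heights now [2 2 7 6 1 0], max=7

Answer: ......
......
......
......
......
..#...
..##..
..##..
..##..
..##..
##.#..
##.##.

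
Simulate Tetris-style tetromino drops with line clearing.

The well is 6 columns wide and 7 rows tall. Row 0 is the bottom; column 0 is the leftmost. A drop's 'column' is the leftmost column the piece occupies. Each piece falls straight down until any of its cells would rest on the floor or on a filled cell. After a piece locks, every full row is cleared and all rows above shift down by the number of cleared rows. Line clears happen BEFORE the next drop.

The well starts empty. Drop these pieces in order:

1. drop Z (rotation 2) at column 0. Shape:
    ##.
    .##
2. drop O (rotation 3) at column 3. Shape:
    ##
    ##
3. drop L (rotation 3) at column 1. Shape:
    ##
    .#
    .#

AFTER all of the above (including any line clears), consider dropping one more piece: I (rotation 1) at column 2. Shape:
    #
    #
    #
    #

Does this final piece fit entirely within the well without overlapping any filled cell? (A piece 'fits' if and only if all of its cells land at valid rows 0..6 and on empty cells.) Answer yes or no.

Drop 1: Z rot2 at col 0 lands with bottom-row=0; cleared 0 line(s) (total 0); column heights now [2 2 1 0 0 0], max=2
Drop 2: O rot3 at col 3 lands with bottom-row=0; cleared 0 line(s) (total 0); column heights now [2 2 1 2 2 0], max=2
Drop 3: L rot3 at col 1 lands with bottom-row=1; cleared 0 line(s) (total 0); column heights now [2 4 4 2 2 0], max=4
Test piece I rot1 at col 2 (width 1): heights before test = [2 4 4 2 2 0]; fits = False

Answer: no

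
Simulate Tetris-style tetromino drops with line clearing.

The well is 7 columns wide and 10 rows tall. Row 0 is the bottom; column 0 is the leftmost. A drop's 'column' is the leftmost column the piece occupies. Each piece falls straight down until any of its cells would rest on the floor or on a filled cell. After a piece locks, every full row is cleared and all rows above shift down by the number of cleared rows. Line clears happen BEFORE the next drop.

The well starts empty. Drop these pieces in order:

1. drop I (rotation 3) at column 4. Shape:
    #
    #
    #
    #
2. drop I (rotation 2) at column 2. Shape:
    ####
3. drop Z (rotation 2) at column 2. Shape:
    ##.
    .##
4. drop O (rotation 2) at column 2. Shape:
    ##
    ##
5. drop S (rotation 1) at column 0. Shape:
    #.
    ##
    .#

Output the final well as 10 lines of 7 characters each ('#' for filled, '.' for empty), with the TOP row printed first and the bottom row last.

Drop 1: I rot3 at col 4 lands with bottom-row=0; cleared 0 line(s) (total 0); column heights now [0 0 0 0 4 0 0], max=4
Drop 2: I rot2 at col 2 lands with bottom-row=4; cleared 0 line(s) (total 0); column heights now [0 0 5 5 5 5 0], max=5
Drop 3: Z rot2 at col 2 lands with bottom-row=5; cleared 0 line(s) (total 0); column heights now [0 0 7 7 6 5 0], max=7
Drop 4: O rot2 at col 2 lands with bottom-row=7; cleared 0 line(s) (total 0); column heights now [0 0 9 9 6 5 0], max=9
Drop 5: S rot1 at col 0 lands with bottom-row=0; cleared 0 line(s) (total 0); column heights now [3 2 9 9 6 5 0], max=9

Answer: .......
..##...
..##...
..##...
...##..
..####.
....#..
#...#..
##..#..
.#..#..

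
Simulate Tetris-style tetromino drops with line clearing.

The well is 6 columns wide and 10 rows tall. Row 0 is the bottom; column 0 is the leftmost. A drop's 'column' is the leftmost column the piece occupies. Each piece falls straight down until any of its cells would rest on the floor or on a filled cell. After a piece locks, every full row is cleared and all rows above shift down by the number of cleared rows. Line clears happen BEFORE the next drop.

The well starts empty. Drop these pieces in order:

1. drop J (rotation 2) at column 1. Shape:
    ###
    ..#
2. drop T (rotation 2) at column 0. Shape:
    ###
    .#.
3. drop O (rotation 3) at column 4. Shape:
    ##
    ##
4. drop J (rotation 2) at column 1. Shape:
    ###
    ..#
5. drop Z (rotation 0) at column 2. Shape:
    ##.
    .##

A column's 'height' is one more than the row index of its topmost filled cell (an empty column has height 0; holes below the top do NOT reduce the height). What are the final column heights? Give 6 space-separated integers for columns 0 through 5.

Answer: 4 5 7 7 6 2

Derivation:
Drop 1: J rot2 at col 1 lands with bottom-row=0; cleared 0 line(s) (total 0); column heights now [0 2 2 2 0 0], max=2
Drop 2: T rot2 at col 0 lands with bottom-row=2; cleared 0 line(s) (total 0); column heights now [4 4 4 2 0 0], max=4
Drop 3: O rot3 at col 4 lands with bottom-row=0; cleared 0 line(s) (total 0); column heights now [4 4 4 2 2 2], max=4
Drop 4: J rot2 at col 1 lands with bottom-row=3; cleared 0 line(s) (total 0); column heights now [4 5 5 5 2 2], max=5
Drop 5: Z rot0 at col 2 lands with bottom-row=5; cleared 0 line(s) (total 0); column heights now [4 5 7 7 6 2], max=7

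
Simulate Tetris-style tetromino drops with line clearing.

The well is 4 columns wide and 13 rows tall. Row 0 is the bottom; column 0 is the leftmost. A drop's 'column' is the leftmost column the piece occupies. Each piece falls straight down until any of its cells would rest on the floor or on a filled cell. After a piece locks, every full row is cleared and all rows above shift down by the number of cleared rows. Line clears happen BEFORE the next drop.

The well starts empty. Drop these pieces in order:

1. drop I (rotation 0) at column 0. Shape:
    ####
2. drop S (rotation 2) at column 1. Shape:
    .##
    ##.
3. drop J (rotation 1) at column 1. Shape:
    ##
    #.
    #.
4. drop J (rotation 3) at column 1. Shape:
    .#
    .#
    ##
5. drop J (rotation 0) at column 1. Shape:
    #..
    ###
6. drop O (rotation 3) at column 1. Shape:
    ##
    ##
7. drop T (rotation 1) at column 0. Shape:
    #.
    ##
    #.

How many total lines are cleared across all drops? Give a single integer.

Drop 1: I rot0 at col 0 lands with bottom-row=0; cleared 1 line(s) (total 1); column heights now [0 0 0 0], max=0
Drop 2: S rot2 at col 1 lands with bottom-row=0; cleared 0 line(s) (total 1); column heights now [0 1 2 2], max=2
Drop 3: J rot1 at col 1 lands with bottom-row=1; cleared 0 line(s) (total 1); column heights now [0 4 4 2], max=4
Drop 4: J rot3 at col 1 lands with bottom-row=4; cleared 0 line(s) (total 1); column heights now [0 5 7 2], max=7
Drop 5: J rot0 at col 1 lands with bottom-row=7; cleared 0 line(s) (total 1); column heights now [0 9 8 8], max=9
Drop 6: O rot3 at col 1 lands with bottom-row=9; cleared 0 line(s) (total 1); column heights now [0 11 11 8], max=11
Drop 7: T rot1 at col 0 lands with bottom-row=10; cleared 0 line(s) (total 1); column heights now [13 12 11 8], max=13

Answer: 1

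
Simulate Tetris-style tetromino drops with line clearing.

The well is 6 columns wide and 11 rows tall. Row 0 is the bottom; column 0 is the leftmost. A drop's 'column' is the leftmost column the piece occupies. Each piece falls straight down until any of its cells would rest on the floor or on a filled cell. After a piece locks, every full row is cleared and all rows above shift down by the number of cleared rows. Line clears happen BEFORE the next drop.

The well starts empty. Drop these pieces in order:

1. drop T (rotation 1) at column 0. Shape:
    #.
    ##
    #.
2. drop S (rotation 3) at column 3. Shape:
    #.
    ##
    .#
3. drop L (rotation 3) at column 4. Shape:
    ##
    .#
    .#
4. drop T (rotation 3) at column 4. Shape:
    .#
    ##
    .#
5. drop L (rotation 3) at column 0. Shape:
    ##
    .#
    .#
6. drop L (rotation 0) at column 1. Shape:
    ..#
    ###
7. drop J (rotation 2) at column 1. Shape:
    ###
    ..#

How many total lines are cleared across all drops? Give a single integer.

Drop 1: T rot1 at col 0 lands with bottom-row=0; cleared 0 line(s) (total 0); column heights now [3 2 0 0 0 0], max=3
Drop 2: S rot3 at col 3 lands with bottom-row=0; cleared 0 line(s) (total 0); column heights now [3 2 0 3 2 0], max=3
Drop 3: L rot3 at col 4 lands with bottom-row=0; cleared 0 line(s) (total 0); column heights now [3 2 0 3 3 3], max=3
Drop 4: T rot3 at col 4 lands with bottom-row=3; cleared 0 line(s) (total 0); column heights now [3 2 0 3 5 6], max=6
Drop 5: L rot3 at col 0 lands with bottom-row=2; cleared 0 line(s) (total 0); column heights now [5 5 0 3 5 6], max=6
Drop 6: L rot0 at col 1 lands with bottom-row=5; cleared 0 line(s) (total 0); column heights now [5 6 6 7 5 6], max=7
Drop 7: J rot2 at col 1 lands with bottom-row=7; cleared 0 line(s) (total 0); column heights now [5 9 9 9 5 6], max=9

Answer: 0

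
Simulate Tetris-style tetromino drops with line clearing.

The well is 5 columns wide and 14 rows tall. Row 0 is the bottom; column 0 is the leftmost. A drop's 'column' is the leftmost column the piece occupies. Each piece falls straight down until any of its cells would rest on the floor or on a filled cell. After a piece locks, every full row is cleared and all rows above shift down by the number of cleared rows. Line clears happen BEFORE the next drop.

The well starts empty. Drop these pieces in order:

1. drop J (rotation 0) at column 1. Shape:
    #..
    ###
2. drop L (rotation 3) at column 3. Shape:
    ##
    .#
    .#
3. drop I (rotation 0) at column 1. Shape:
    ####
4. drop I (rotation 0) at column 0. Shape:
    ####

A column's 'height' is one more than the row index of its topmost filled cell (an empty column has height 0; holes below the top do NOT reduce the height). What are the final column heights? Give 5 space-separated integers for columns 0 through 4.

Drop 1: J rot0 at col 1 lands with bottom-row=0; cleared 0 line(s) (total 0); column heights now [0 2 1 1 0], max=2
Drop 2: L rot3 at col 3 lands with bottom-row=0; cleared 0 line(s) (total 0); column heights now [0 2 1 3 3], max=3
Drop 3: I rot0 at col 1 lands with bottom-row=3; cleared 0 line(s) (total 0); column heights now [0 4 4 4 4], max=4
Drop 4: I rot0 at col 0 lands with bottom-row=4; cleared 0 line(s) (total 0); column heights now [5 5 5 5 4], max=5

Answer: 5 5 5 5 4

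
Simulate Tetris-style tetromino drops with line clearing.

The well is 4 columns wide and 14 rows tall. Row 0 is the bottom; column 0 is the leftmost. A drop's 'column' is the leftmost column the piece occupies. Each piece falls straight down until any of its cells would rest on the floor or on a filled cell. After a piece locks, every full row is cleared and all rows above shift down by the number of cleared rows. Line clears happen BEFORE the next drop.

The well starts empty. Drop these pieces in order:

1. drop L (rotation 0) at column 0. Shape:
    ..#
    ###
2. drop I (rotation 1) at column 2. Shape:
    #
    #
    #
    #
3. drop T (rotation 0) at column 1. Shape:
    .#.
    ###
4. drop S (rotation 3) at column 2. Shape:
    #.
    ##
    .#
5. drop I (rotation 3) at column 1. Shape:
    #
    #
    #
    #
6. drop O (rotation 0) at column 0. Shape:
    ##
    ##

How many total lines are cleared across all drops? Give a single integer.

Answer: 0

Derivation:
Drop 1: L rot0 at col 0 lands with bottom-row=0; cleared 0 line(s) (total 0); column heights now [1 1 2 0], max=2
Drop 2: I rot1 at col 2 lands with bottom-row=2; cleared 0 line(s) (total 0); column heights now [1 1 6 0], max=6
Drop 3: T rot0 at col 1 lands with bottom-row=6; cleared 0 line(s) (total 0); column heights now [1 7 8 7], max=8
Drop 4: S rot3 at col 2 lands with bottom-row=7; cleared 0 line(s) (total 0); column heights now [1 7 10 9], max=10
Drop 5: I rot3 at col 1 lands with bottom-row=7; cleared 0 line(s) (total 0); column heights now [1 11 10 9], max=11
Drop 6: O rot0 at col 0 lands with bottom-row=11; cleared 0 line(s) (total 0); column heights now [13 13 10 9], max=13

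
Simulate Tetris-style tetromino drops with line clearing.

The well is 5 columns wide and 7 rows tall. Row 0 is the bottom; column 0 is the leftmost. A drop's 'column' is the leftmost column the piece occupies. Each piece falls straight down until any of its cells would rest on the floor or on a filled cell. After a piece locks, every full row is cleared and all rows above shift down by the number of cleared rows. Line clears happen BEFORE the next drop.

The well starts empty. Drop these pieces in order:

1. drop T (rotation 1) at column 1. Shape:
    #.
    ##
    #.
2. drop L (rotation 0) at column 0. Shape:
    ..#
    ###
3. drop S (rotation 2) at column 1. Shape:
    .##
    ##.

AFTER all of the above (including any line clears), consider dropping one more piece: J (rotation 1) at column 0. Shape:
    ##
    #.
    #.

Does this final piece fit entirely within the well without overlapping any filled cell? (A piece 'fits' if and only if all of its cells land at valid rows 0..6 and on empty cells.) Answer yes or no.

Answer: yes

Derivation:
Drop 1: T rot1 at col 1 lands with bottom-row=0; cleared 0 line(s) (total 0); column heights now [0 3 2 0 0], max=3
Drop 2: L rot0 at col 0 lands with bottom-row=3; cleared 0 line(s) (total 0); column heights now [4 4 5 0 0], max=5
Drop 3: S rot2 at col 1 lands with bottom-row=5; cleared 0 line(s) (total 0); column heights now [4 6 7 7 0], max=7
Test piece J rot1 at col 0 (width 2): heights before test = [4 6 7 7 0]; fits = True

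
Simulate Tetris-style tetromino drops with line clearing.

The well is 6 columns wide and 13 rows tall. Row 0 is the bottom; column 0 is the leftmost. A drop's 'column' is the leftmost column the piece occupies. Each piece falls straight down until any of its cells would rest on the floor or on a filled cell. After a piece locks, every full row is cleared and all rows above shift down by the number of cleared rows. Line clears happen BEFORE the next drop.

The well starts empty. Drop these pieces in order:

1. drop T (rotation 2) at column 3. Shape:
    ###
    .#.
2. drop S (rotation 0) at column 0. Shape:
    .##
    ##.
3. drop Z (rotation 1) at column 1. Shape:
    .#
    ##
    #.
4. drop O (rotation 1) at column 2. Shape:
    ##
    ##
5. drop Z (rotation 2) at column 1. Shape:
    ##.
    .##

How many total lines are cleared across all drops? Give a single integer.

Drop 1: T rot2 at col 3 lands with bottom-row=0; cleared 0 line(s) (total 0); column heights now [0 0 0 2 2 2], max=2
Drop 2: S rot0 at col 0 lands with bottom-row=0; cleared 0 line(s) (total 0); column heights now [1 2 2 2 2 2], max=2
Drop 3: Z rot1 at col 1 lands with bottom-row=2; cleared 0 line(s) (total 0); column heights now [1 4 5 2 2 2], max=5
Drop 4: O rot1 at col 2 lands with bottom-row=5; cleared 0 line(s) (total 0); column heights now [1 4 7 7 2 2], max=7
Drop 5: Z rot2 at col 1 lands with bottom-row=7; cleared 0 line(s) (total 0); column heights now [1 9 9 8 2 2], max=9

Answer: 0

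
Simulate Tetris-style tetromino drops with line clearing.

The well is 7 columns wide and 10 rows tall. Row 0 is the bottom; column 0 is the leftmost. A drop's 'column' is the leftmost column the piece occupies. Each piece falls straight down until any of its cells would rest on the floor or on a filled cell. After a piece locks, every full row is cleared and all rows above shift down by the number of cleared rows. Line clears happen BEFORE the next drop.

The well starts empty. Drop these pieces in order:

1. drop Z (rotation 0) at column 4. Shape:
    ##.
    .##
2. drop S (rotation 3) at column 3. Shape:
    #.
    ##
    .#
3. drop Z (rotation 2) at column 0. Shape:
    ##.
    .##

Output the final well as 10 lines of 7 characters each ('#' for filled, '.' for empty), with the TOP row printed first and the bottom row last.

Drop 1: Z rot0 at col 4 lands with bottom-row=0; cleared 0 line(s) (total 0); column heights now [0 0 0 0 2 2 1], max=2
Drop 2: S rot3 at col 3 lands with bottom-row=2; cleared 0 line(s) (total 0); column heights now [0 0 0 5 4 2 1], max=5
Drop 3: Z rot2 at col 0 lands with bottom-row=0; cleared 0 line(s) (total 0); column heights now [2 2 1 5 4 2 1], max=5

Answer: .......
.......
.......
.......
.......
...#...
...##..
....#..
##..##.
.##..##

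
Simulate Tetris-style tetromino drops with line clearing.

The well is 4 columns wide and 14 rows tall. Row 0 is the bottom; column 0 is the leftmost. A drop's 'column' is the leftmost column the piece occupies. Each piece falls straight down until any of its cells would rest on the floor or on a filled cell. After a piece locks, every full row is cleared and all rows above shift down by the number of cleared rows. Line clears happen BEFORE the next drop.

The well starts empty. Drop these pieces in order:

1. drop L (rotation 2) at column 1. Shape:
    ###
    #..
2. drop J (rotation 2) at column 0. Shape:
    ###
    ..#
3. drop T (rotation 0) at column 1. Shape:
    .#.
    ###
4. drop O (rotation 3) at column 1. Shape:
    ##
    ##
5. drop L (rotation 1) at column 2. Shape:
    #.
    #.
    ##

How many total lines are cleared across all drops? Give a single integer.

Answer: 0

Derivation:
Drop 1: L rot2 at col 1 lands with bottom-row=0; cleared 0 line(s) (total 0); column heights now [0 2 2 2], max=2
Drop 2: J rot2 at col 0 lands with bottom-row=2; cleared 0 line(s) (total 0); column heights now [4 4 4 2], max=4
Drop 3: T rot0 at col 1 lands with bottom-row=4; cleared 0 line(s) (total 0); column heights now [4 5 6 5], max=6
Drop 4: O rot3 at col 1 lands with bottom-row=6; cleared 0 line(s) (total 0); column heights now [4 8 8 5], max=8
Drop 5: L rot1 at col 2 lands with bottom-row=8; cleared 0 line(s) (total 0); column heights now [4 8 11 9], max=11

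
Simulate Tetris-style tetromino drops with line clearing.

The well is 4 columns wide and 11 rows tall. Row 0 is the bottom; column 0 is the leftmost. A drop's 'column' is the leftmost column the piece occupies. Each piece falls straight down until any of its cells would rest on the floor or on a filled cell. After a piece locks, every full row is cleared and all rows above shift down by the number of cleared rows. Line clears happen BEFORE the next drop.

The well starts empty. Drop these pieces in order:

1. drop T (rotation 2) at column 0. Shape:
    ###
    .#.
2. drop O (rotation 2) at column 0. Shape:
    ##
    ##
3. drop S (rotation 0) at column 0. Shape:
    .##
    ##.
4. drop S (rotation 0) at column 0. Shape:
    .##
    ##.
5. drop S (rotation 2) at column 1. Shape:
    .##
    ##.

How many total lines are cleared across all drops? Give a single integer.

Answer: 0

Derivation:
Drop 1: T rot2 at col 0 lands with bottom-row=0; cleared 0 line(s) (total 0); column heights now [2 2 2 0], max=2
Drop 2: O rot2 at col 0 lands with bottom-row=2; cleared 0 line(s) (total 0); column heights now [4 4 2 0], max=4
Drop 3: S rot0 at col 0 lands with bottom-row=4; cleared 0 line(s) (total 0); column heights now [5 6 6 0], max=6
Drop 4: S rot0 at col 0 lands with bottom-row=6; cleared 0 line(s) (total 0); column heights now [7 8 8 0], max=8
Drop 5: S rot2 at col 1 lands with bottom-row=8; cleared 0 line(s) (total 0); column heights now [7 9 10 10], max=10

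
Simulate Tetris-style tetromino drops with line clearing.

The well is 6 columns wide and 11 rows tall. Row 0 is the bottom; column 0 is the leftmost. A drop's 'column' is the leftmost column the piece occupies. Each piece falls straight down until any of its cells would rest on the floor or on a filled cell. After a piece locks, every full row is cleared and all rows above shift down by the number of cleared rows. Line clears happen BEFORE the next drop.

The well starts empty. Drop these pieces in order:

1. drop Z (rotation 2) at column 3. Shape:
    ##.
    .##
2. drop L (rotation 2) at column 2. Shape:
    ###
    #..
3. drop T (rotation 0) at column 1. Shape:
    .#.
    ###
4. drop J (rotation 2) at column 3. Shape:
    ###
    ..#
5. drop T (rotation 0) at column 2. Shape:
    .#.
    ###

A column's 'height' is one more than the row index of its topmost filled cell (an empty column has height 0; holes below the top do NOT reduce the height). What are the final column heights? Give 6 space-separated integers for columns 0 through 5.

Drop 1: Z rot2 at col 3 lands with bottom-row=0; cleared 0 line(s) (total 0); column heights now [0 0 0 2 2 1], max=2
Drop 2: L rot2 at col 2 lands with bottom-row=1; cleared 0 line(s) (total 0); column heights now [0 0 3 3 3 1], max=3
Drop 3: T rot0 at col 1 lands with bottom-row=3; cleared 0 line(s) (total 0); column heights now [0 4 5 4 3 1], max=5
Drop 4: J rot2 at col 3 lands with bottom-row=3; cleared 0 line(s) (total 0); column heights now [0 4 5 5 5 5], max=5
Drop 5: T rot0 at col 2 lands with bottom-row=5; cleared 0 line(s) (total 0); column heights now [0 4 6 7 6 5], max=7

Answer: 0 4 6 7 6 5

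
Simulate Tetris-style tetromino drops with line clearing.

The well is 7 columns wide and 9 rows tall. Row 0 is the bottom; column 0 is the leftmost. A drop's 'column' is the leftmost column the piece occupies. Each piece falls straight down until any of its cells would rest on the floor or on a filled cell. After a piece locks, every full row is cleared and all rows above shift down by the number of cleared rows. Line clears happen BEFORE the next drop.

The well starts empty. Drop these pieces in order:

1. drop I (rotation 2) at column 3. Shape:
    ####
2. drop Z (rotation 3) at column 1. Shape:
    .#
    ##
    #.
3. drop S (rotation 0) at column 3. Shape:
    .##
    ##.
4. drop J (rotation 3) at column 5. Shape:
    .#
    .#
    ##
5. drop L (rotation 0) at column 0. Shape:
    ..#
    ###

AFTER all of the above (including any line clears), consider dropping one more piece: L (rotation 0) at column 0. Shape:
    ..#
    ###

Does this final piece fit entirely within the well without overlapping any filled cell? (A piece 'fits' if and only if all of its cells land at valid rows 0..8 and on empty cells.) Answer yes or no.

Drop 1: I rot2 at col 3 lands with bottom-row=0; cleared 0 line(s) (total 0); column heights now [0 0 0 1 1 1 1], max=1
Drop 2: Z rot3 at col 1 lands with bottom-row=0; cleared 0 line(s) (total 0); column heights now [0 2 3 1 1 1 1], max=3
Drop 3: S rot0 at col 3 lands with bottom-row=1; cleared 0 line(s) (total 0); column heights now [0 2 3 2 3 3 1], max=3
Drop 4: J rot3 at col 5 lands with bottom-row=3; cleared 0 line(s) (total 0); column heights now [0 2 3 2 3 4 6], max=6
Drop 5: L rot0 at col 0 lands with bottom-row=3; cleared 0 line(s) (total 0); column heights now [4 4 5 2 3 4 6], max=6
Test piece L rot0 at col 0 (width 3): heights before test = [4 4 5 2 3 4 6]; fits = True

Answer: yes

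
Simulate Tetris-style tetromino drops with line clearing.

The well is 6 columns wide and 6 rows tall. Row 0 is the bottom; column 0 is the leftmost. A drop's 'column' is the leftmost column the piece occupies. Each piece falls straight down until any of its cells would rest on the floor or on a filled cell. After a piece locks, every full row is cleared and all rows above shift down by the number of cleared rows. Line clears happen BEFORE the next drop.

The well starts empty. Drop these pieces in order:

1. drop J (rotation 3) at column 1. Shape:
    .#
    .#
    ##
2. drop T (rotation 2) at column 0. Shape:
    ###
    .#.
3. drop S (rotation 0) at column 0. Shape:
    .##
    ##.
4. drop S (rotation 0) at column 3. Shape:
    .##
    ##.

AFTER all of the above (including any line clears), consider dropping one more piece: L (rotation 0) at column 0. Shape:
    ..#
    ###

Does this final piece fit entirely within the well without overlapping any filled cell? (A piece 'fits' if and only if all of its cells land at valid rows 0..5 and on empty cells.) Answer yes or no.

Drop 1: J rot3 at col 1 lands with bottom-row=0; cleared 0 line(s) (total 0); column heights now [0 1 3 0 0 0], max=3
Drop 2: T rot2 at col 0 lands with bottom-row=2; cleared 0 line(s) (total 0); column heights now [4 4 4 0 0 0], max=4
Drop 3: S rot0 at col 0 lands with bottom-row=4; cleared 0 line(s) (total 0); column heights now [5 6 6 0 0 0], max=6
Drop 4: S rot0 at col 3 lands with bottom-row=0; cleared 0 line(s) (total 0); column heights now [5 6 6 1 2 2], max=6
Test piece L rot0 at col 0 (width 3): heights before test = [5 6 6 1 2 2]; fits = False

Answer: no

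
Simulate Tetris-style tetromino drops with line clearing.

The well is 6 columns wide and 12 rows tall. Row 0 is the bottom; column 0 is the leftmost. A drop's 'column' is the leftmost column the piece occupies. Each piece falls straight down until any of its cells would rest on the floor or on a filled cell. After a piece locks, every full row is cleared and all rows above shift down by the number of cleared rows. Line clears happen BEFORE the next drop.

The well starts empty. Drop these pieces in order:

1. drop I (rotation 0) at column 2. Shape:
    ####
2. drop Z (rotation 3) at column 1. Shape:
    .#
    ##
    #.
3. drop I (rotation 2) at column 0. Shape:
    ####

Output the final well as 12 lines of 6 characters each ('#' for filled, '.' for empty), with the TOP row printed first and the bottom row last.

Answer: ......
......
......
......
......
......
......
......
####..
..#...
.##...
.#####

Derivation:
Drop 1: I rot0 at col 2 lands with bottom-row=0; cleared 0 line(s) (total 0); column heights now [0 0 1 1 1 1], max=1
Drop 2: Z rot3 at col 1 lands with bottom-row=0; cleared 0 line(s) (total 0); column heights now [0 2 3 1 1 1], max=3
Drop 3: I rot2 at col 0 lands with bottom-row=3; cleared 0 line(s) (total 0); column heights now [4 4 4 4 1 1], max=4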